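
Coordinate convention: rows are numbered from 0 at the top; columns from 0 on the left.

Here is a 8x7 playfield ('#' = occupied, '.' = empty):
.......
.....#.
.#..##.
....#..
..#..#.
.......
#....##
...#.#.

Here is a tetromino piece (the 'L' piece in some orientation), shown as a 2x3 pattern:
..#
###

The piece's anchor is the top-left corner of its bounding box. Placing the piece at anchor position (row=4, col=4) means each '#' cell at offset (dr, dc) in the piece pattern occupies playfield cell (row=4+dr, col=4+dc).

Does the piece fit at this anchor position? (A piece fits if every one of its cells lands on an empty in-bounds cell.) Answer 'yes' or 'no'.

Answer: yes

Derivation:
Check each piece cell at anchor (4, 4):
  offset (0,2) -> (4,6): empty -> OK
  offset (1,0) -> (5,4): empty -> OK
  offset (1,1) -> (5,5): empty -> OK
  offset (1,2) -> (5,6): empty -> OK
All cells valid: yes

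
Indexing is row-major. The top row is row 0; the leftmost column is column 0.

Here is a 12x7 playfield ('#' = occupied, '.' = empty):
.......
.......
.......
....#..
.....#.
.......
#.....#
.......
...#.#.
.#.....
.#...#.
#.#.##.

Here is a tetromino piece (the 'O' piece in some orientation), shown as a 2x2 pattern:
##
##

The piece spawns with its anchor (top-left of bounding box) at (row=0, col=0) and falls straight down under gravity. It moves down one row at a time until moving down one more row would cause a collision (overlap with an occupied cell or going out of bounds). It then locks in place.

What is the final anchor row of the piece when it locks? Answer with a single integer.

Answer: 4

Derivation:
Spawn at (row=0, col=0). Try each row:
  row 0: fits
  row 1: fits
  row 2: fits
  row 3: fits
  row 4: fits
  row 5: blocked -> lock at row 4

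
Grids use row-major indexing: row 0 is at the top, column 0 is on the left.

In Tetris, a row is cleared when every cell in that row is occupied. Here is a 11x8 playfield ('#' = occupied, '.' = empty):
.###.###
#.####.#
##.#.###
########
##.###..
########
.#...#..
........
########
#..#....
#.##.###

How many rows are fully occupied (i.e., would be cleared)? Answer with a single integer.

Check each row:
  row 0: 2 empty cells -> not full
  row 1: 2 empty cells -> not full
  row 2: 2 empty cells -> not full
  row 3: 0 empty cells -> FULL (clear)
  row 4: 3 empty cells -> not full
  row 5: 0 empty cells -> FULL (clear)
  row 6: 6 empty cells -> not full
  row 7: 8 empty cells -> not full
  row 8: 0 empty cells -> FULL (clear)
  row 9: 6 empty cells -> not full
  row 10: 2 empty cells -> not full
Total rows cleared: 3

Answer: 3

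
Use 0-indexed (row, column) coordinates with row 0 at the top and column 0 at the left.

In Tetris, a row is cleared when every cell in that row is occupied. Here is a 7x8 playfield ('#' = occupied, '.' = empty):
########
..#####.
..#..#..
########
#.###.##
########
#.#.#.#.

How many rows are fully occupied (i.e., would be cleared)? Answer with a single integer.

Check each row:
  row 0: 0 empty cells -> FULL (clear)
  row 1: 3 empty cells -> not full
  row 2: 6 empty cells -> not full
  row 3: 0 empty cells -> FULL (clear)
  row 4: 2 empty cells -> not full
  row 5: 0 empty cells -> FULL (clear)
  row 6: 4 empty cells -> not full
Total rows cleared: 3

Answer: 3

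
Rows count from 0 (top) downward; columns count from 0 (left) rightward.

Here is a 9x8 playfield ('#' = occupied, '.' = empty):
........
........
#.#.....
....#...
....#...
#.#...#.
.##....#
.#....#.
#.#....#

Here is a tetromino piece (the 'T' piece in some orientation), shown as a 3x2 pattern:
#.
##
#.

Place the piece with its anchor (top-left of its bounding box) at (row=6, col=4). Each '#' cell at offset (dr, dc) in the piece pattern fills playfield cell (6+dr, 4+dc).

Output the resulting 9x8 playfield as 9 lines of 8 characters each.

Fill (6+0,4+0) = (6,4)
Fill (6+1,4+0) = (7,4)
Fill (6+1,4+1) = (7,5)
Fill (6+2,4+0) = (8,4)

Answer: ........
........
#.#.....
....#...
....#...
#.#...#.
.##.#..#
.#..###.
#.#.#..#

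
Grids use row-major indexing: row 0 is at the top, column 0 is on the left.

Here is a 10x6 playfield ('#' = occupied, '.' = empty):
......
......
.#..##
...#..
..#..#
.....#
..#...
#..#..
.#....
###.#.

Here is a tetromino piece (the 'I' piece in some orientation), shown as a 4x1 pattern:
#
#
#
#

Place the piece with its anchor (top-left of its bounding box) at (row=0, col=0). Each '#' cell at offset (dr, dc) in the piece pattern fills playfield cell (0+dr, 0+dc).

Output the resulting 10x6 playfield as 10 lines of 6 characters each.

Answer: #.....
#.....
##..##
#..#..
..#..#
.....#
..#...
#..#..
.#....
###.#.

Derivation:
Fill (0+0,0+0) = (0,0)
Fill (0+1,0+0) = (1,0)
Fill (0+2,0+0) = (2,0)
Fill (0+3,0+0) = (3,0)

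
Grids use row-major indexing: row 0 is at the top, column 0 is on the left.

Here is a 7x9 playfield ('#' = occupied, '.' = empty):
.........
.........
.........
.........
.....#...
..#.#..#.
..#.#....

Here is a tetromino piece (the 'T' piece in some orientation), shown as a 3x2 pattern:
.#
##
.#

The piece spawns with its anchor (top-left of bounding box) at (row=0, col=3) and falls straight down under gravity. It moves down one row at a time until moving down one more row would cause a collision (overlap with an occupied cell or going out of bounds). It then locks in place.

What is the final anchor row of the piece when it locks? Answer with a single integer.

Answer: 2

Derivation:
Spawn at (row=0, col=3). Try each row:
  row 0: fits
  row 1: fits
  row 2: fits
  row 3: blocked -> lock at row 2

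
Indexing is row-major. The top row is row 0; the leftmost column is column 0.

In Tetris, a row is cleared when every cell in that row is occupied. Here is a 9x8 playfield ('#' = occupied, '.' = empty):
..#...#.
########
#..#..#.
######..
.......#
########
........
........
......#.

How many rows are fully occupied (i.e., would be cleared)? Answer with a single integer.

Check each row:
  row 0: 6 empty cells -> not full
  row 1: 0 empty cells -> FULL (clear)
  row 2: 5 empty cells -> not full
  row 3: 2 empty cells -> not full
  row 4: 7 empty cells -> not full
  row 5: 0 empty cells -> FULL (clear)
  row 6: 8 empty cells -> not full
  row 7: 8 empty cells -> not full
  row 8: 7 empty cells -> not full
Total rows cleared: 2

Answer: 2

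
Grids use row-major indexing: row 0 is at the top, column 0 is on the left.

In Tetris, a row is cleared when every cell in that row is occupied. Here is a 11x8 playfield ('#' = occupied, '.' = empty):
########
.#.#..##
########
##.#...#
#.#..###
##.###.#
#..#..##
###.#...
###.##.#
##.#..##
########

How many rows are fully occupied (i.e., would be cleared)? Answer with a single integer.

Answer: 3

Derivation:
Check each row:
  row 0: 0 empty cells -> FULL (clear)
  row 1: 4 empty cells -> not full
  row 2: 0 empty cells -> FULL (clear)
  row 3: 4 empty cells -> not full
  row 4: 3 empty cells -> not full
  row 5: 2 empty cells -> not full
  row 6: 4 empty cells -> not full
  row 7: 4 empty cells -> not full
  row 8: 2 empty cells -> not full
  row 9: 3 empty cells -> not full
  row 10: 0 empty cells -> FULL (clear)
Total rows cleared: 3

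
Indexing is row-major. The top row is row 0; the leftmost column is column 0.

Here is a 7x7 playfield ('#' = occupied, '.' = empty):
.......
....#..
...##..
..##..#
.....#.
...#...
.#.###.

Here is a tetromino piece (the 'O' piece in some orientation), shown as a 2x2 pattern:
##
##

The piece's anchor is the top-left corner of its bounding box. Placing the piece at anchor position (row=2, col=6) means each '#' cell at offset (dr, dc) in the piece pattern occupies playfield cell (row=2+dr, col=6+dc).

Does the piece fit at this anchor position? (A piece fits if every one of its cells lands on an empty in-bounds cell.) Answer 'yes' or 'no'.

Check each piece cell at anchor (2, 6):
  offset (0,0) -> (2,6): empty -> OK
  offset (0,1) -> (2,7): out of bounds -> FAIL
  offset (1,0) -> (3,6): occupied ('#') -> FAIL
  offset (1,1) -> (3,7): out of bounds -> FAIL
All cells valid: no

Answer: no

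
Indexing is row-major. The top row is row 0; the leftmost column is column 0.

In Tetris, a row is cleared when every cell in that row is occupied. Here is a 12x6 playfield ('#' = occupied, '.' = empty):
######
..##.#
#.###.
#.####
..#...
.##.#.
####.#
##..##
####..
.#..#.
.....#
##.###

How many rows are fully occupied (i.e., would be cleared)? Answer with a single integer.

Check each row:
  row 0: 0 empty cells -> FULL (clear)
  row 1: 3 empty cells -> not full
  row 2: 2 empty cells -> not full
  row 3: 1 empty cell -> not full
  row 4: 5 empty cells -> not full
  row 5: 3 empty cells -> not full
  row 6: 1 empty cell -> not full
  row 7: 2 empty cells -> not full
  row 8: 2 empty cells -> not full
  row 9: 4 empty cells -> not full
  row 10: 5 empty cells -> not full
  row 11: 1 empty cell -> not full
Total rows cleared: 1

Answer: 1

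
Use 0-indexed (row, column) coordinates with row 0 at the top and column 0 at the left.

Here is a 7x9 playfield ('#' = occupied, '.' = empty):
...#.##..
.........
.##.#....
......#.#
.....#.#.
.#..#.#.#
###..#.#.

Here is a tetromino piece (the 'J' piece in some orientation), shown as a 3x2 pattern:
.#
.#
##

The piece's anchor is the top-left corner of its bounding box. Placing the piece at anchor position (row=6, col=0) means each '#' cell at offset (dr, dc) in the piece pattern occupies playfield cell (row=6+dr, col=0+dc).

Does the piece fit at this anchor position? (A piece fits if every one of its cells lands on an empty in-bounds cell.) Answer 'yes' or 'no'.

Answer: no

Derivation:
Check each piece cell at anchor (6, 0):
  offset (0,1) -> (6,1): occupied ('#') -> FAIL
  offset (1,1) -> (7,1): out of bounds -> FAIL
  offset (2,0) -> (8,0): out of bounds -> FAIL
  offset (2,1) -> (8,1): out of bounds -> FAIL
All cells valid: no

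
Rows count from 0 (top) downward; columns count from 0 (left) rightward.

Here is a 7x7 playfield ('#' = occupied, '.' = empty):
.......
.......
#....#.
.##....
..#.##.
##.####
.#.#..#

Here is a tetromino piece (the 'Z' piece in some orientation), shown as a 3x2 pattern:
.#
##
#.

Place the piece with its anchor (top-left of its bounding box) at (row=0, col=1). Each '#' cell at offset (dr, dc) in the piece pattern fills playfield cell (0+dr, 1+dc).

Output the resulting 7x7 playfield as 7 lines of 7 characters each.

Fill (0+0,1+1) = (0,2)
Fill (0+1,1+0) = (1,1)
Fill (0+1,1+1) = (1,2)
Fill (0+2,1+0) = (2,1)

Answer: ..#....
.##....
##...#.
.##....
..#.##.
##.####
.#.#..#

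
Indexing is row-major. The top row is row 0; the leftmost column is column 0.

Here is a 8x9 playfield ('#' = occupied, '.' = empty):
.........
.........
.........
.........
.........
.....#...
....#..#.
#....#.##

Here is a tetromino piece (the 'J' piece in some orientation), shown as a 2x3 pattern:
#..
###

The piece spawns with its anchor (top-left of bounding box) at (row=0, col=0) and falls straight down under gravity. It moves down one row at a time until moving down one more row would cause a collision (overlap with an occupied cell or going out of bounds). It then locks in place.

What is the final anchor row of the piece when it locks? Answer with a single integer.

Spawn at (row=0, col=0). Try each row:
  row 0: fits
  row 1: fits
  row 2: fits
  row 3: fits
  row 4: fits
  row 5: fits
  row 6: blocked -> lock at row 5

Answer: 5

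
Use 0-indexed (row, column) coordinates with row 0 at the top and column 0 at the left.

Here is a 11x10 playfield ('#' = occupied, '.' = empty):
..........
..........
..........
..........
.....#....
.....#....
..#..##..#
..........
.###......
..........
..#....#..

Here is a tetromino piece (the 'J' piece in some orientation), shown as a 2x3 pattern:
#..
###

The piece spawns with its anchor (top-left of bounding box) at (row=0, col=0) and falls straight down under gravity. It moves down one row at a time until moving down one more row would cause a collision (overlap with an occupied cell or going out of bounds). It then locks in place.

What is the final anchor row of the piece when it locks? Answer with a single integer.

Answer: 4

Derivation:
Spawn at (row=0, col=0). Try each row:
  row 0: fits
  row 1: fits
  row 2: fits
  row 3: fits
  row 4: fits
  row 5: blocked -> lock at row 4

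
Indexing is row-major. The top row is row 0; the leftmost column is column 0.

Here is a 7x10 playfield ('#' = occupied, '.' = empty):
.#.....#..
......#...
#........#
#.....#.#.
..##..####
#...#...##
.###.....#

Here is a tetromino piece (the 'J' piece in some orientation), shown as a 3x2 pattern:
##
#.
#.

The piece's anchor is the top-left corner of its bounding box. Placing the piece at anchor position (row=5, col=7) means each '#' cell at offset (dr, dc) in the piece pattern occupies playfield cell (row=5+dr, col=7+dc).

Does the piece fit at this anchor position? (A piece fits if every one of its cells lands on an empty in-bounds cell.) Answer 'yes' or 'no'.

Answer: no

Derivation:
Check each piece cell at anchor (5, 7):
  offset (0,0) -> (5,7): empty -> OK
  offset (0,1) -> (5,8): occupied ('#') -> FAIL
  offset (1,0) -> (6,7): empty -> OK
  offset (2,0) -> (7,7): out of bounds -> FAIL
All cells valid: no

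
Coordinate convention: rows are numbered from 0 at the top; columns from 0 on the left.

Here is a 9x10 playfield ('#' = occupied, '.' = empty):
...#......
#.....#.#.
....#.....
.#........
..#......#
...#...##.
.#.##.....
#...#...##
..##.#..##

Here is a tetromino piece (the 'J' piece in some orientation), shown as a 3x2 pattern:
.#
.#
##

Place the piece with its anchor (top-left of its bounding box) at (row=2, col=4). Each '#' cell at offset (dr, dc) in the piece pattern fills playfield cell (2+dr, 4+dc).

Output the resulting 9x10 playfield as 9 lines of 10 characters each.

Answer: ...#......
#.....#.#.
....##....
.#...#....
..#.##...#
...#...##.
.#.##.....
#...#...##
..##.#..##

Derivation:
Fill (2+0,4+1) = (2,5)
Fill (2+1,4+1) = (3,5)
Fill (2+2,4+0) = (4,4)
Fill (2+2,4+1) = (4,5)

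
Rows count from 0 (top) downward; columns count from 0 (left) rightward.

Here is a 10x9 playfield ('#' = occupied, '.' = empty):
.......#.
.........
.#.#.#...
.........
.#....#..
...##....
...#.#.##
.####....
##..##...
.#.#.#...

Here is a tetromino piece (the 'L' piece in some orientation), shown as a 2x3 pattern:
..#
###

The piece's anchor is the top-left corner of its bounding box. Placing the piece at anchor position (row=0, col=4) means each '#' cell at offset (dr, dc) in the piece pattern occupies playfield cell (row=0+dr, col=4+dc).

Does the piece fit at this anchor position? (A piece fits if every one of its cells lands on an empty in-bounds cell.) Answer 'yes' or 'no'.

Check each piece cell at anchor (0, 4):
  offset (0,2) -> (0,6): empty -> OK
  offset (1,0) -> (1,4): empty -> OK
  offset (1,1) -> (1,5): empty -> OK
  offset (1,2) -> (1,6): empty -> OK
All cells valid: yes

Answer: yes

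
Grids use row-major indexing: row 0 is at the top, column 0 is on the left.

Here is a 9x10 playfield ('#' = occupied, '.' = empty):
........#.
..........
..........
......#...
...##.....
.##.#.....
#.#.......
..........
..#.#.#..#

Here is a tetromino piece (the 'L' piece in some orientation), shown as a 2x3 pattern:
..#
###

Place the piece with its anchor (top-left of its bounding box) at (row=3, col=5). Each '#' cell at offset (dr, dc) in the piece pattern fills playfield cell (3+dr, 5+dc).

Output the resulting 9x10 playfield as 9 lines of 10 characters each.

Answer: ........#.
..........
..........
......##..
...#####..
.##.#.....
#.#.......
..........
..#.#.#..#

Derivation:
Fill (3+0,5+2) = (3,7)
Fill (3+1,5+0) = (4,5)
Fill (3+1,5+1) = (4,6)
Fill (3+1,5+2) = (4,7)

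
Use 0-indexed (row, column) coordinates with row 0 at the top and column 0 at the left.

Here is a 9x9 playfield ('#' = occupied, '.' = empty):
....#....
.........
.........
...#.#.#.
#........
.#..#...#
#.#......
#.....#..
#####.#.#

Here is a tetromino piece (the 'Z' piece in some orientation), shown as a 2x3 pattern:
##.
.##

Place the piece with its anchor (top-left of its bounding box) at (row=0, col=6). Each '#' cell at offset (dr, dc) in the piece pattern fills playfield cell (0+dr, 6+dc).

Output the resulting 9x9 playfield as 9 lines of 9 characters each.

Answer: ....#.##.
.......##
.........
...#.#.#.
#........
.#..#...#
#.#......
#.....#..
#####.#.#

Derivation:
Fill (0+0,6+0) = (0,6)
Fill (0+0,6+1) = (0,7)
Fill (0+1,6+1) = (1,7)
Fill (0+1,6+2) = (1,8)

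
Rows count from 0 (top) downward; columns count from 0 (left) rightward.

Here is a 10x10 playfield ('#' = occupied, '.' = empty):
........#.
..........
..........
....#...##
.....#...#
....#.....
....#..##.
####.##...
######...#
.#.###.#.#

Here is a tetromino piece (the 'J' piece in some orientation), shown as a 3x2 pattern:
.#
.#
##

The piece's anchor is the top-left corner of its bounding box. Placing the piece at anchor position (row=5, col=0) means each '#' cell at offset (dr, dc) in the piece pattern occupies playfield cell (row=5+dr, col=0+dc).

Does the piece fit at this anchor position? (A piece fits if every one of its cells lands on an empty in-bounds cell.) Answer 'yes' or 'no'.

Answer: no

Derivation:
Check each piece cell at anchor (5, 0):
  offset (0,1) -> (5,1): empty -> OK
  offset (1,1) -> (6,1): empty -> OK
  offset (2,0) -> (7,0): occupied ('#') -> FAIL
  offset (2,1) -> (7,1): occupied ('#') -> FAIL
All cells valid: no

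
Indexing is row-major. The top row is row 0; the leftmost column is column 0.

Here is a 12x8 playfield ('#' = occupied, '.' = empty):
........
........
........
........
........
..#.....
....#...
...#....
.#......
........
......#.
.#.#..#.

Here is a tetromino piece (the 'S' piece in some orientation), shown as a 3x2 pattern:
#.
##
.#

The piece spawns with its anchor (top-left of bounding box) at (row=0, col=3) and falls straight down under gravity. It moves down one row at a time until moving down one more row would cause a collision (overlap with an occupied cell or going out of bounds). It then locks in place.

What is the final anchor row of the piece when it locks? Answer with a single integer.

Answer: 3

Derivation:
Spawn at (row=0, col=3). Try each row:
  row 0: fits
  row 1: fits
  row 2: fits
  row 3: fits
  row 4: blocked -> lock at row 3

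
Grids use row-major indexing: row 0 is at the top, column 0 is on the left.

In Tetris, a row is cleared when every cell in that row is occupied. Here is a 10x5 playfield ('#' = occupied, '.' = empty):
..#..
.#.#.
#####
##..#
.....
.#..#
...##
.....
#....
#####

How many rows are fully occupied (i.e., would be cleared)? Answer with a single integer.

Check each row:
  row 0: 4 empty cells -> not full
  row 1: 3 empty cells -> not full
  row 2: 0 empty cells -> FULL (clear)
  row 3: 2 empty cells -> not full
  row 4: 5 empty cells -> not full
  row 5: 3 empty cells -> not full
  row 6: 3 empty cells -> not full
  row 7: 5 empty cells -> not full
  row 8: 4 empty cells -> not full
  row 9: 0 empty cells -> FULL (clear)
Total rows cleared: 2

Answer: 2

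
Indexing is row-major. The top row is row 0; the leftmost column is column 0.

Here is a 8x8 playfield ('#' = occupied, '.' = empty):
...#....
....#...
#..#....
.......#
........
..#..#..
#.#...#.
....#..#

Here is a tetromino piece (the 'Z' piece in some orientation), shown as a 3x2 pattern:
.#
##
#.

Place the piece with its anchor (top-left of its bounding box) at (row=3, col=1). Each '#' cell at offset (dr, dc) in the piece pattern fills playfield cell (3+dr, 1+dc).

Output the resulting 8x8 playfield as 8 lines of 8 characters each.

Fill (3+0,1+1) = (3,2)
Fill (3+1,1+0) = (4,1)
Fill (3+1,1+1) = (4,2)
Fill (3+2,1+0) = (5,1)

Answer: ...#....
....#...
#..#....
..#....#
.##.....
.##..#..
#.#...#.
....#..#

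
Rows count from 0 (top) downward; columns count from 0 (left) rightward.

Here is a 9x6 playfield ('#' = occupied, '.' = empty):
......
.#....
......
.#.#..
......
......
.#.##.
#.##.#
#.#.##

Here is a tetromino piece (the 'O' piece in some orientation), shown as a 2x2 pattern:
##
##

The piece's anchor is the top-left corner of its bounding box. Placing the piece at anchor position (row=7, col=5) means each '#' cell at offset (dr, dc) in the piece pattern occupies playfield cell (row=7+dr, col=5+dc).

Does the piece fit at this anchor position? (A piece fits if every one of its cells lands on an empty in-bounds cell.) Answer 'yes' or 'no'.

Check each piece cell at anchor (7, 5):
  offset (0,0) -> (7,5): occupied ('#') -> FAIL
  offset (0,1) -> (7,6): out of bounds -> FAIL
  offset (1,0) -> (8,5): occupied ('#') -> FAIL
  offset (1,1) -> (8,6): out of bounds -> FAIL
All cells valid: no

Answer: no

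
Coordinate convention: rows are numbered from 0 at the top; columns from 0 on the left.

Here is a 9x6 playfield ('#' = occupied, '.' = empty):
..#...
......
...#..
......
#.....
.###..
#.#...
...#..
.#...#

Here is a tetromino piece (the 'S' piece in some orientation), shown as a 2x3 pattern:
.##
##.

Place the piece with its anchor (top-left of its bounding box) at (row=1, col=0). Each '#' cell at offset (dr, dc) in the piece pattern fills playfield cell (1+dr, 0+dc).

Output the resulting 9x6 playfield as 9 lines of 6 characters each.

Answer: ..#...
.##...
##.#..
......
#.....
.###..
#.#...
...#..
.#...#

Derivation:
Fill (1+0,0+1) = (1,1)
Fill (1+0,0+2) = (1,2)
Fill (1+1,0+0) = (2,0)
Fill (1+1,0+1) = (2,1)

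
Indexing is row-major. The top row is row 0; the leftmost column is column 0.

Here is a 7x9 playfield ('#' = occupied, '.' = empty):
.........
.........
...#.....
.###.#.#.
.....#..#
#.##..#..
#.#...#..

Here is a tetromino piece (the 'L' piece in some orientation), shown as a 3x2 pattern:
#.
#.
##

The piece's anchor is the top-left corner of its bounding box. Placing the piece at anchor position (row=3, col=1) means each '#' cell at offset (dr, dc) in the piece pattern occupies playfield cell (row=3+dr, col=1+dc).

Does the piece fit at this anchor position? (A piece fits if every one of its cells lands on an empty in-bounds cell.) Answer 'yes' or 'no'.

Answer: no

Derivation:
Check each piece cell at anchor (3, 1):
  offset (0,0) -> (3,1): occupied ('#') -> FAIL
  offset (1,0) -> (4,1): empty -> OK
  offset (2,0) -> (5,1): empty -> OK
  offset (2,1) -> (5,2): occupied ('#') -> FAIL
All cells valid: no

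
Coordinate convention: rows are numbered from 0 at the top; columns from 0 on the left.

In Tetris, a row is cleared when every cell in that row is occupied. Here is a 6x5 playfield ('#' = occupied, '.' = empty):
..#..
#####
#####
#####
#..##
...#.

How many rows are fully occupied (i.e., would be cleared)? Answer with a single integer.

Answer: 3

Derivation:
Check each row:
  row 0: 4 empty cells -> not full
  row 1: 0 empty cells -> FULL (clear)
  row 2: 0 empty cells -> FULL (clear)
  row 3: 0 empty cells -> FULL (clear)
  row 4: 2 empty cells -> not full
  row 5: 4 empty cells -> not full
Total rows cleared: 3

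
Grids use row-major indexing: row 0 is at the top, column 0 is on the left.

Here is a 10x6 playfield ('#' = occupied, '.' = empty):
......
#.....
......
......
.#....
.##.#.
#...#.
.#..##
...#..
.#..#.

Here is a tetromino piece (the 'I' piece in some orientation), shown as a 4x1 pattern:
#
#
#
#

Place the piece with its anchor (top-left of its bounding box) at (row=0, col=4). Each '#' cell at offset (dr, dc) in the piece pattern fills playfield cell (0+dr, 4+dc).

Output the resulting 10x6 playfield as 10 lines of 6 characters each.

Answer: ....#.
#...#.
....#.
....#.
.#....
.##.#.
#...#.
.#..##
...#..
.#..#.

Derivation:
Fill (0+0,4+0) = (0,4)
Fill (0+1,4+0) = (1,4)
Fill (0+2,4+0) = (2,4)
Fill (0+3,4+0) = (3,4)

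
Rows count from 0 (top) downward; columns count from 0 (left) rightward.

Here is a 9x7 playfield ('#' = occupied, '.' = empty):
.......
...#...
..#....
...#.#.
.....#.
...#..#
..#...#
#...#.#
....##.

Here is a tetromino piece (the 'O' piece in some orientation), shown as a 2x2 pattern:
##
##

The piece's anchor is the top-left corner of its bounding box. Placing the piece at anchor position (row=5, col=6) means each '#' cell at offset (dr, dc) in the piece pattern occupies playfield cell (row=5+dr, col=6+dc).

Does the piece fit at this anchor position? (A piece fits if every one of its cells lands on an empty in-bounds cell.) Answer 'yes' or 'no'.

Answer: no

Derivation:
Check each piece cell at anchor (5, 6):
  offset (0,0) -> (5,6): occupied ('#') -> FAIL
  offset (0,1) -> (5,7): out of bounds -> FAIL
  offset (1,0) -> (6,6): occupied ('#') -> FAIL
  offset (1,1) -> (6,7): out of bounds -> FAIL
All cells valid: no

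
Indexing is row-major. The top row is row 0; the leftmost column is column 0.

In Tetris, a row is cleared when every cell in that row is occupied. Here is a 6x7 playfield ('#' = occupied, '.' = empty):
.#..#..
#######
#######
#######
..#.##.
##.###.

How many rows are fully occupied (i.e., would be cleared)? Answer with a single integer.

Answer: 3

Derivation:
Check each row:
  row 0: 5 empty cells -> not full
  row 1: 0 empty cells -> FULL (clear)
  row 2: 0 empty cells -> FULL (clear)
  row 3: 0 empty cells -> FULL (clear)
  row 4: 4 empty cells -> not full
  row 5: 2 empty cells -> not full
Total rows cleared: 3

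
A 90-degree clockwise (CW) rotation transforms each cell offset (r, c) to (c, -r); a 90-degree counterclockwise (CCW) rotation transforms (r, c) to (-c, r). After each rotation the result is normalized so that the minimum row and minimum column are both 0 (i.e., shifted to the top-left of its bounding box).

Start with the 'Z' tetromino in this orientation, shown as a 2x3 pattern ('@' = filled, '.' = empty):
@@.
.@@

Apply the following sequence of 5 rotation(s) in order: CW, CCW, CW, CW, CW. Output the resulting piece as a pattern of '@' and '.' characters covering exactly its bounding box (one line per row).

Answer: .@
@@
@.

Derivation:
Start:
@@.
.@@
After rotation 1 (CW):
.@
@@
@.
After rotation 2 (CCW):
@@.
.@@
After rotation 3 (CW):
.@
@@
@.
After rotation 4 (CW):
@@.
.@@
After rotation 5 (CW):
.@
@@
@.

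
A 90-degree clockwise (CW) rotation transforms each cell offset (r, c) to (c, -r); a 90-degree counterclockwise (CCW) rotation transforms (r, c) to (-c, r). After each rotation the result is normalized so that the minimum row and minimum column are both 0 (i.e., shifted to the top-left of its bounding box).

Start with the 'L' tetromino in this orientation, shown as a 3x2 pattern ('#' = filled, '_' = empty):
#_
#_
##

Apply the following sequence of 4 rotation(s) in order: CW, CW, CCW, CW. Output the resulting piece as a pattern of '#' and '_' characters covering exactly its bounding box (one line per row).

Answer: ##
_#
_#

Derivation:
Start:
#_
#_
##
After rotation 1 (CW):
###
#__
After rotation 2 (CW):
##
_#
_#
After rotation 3 (CCW):
###
#__
After rotation 4 (CW):
##
_#
_#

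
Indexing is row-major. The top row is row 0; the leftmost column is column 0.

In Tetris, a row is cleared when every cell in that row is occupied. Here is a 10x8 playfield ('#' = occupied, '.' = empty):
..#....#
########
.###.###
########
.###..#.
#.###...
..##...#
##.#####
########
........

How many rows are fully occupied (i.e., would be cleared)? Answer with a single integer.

Answer: 3

Derivation:
Check each row:
  row 0: 6 empty cells -> not full
  row 1: 0 empty cells -> FULL (clear)
  row 2: 2 empty cells -> not full
  row 3: 0 empty cells -> FULL (clear)
  row 4: 4 empty cells -> not full
  row 5: 4 empty cells -> not full
  row 6: 5 empty cells -> not full
  row 7: 1 empty cell -> not full
  row 8: 0 empty cells -> FULL (clear)
  row 9: 8 empty cells -> not full
Total rows cleared: 3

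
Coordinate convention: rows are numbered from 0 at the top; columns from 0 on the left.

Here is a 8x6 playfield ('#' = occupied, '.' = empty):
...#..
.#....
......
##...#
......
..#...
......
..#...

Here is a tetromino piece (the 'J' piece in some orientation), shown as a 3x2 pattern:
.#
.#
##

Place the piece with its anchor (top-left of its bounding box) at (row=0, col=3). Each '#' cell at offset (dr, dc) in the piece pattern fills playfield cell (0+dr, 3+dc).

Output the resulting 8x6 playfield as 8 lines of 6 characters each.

Answer: ...##.
.#..#.
...##.
##...#
......
..#...
......
..#...

Derivation:
Fill (0+0,3+1) = (0,4)
Fill (0+1,3+1) = (1,4)
Fill (0+2,3+0) = (2,3)
Fill (0+2,3+1) = (2,4)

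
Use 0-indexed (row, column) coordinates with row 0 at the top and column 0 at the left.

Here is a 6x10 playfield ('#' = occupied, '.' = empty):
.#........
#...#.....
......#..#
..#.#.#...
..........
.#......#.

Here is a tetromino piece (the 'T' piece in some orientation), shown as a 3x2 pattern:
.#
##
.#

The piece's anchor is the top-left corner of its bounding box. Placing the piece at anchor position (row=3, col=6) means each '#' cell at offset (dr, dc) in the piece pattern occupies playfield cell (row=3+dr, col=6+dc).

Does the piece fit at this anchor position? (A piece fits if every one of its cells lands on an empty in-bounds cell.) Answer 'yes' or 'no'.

Check each piece cell at anchor (3, 6):
  offset (0,1) -> (3,7): empty -> OK
  offset (1,0) -> (4,6): empty -> OK
  offset (1,1) -> (4,7): empty -> OK
  offset (2,1) -> (5,7): empty -> OK
All cells valid: yes

Answer: yes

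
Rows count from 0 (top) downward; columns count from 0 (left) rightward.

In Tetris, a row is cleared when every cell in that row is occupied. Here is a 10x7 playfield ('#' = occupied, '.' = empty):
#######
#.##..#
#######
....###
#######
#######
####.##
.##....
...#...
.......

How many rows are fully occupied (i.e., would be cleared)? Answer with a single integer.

Check each row:
  row 0: 0 empty cells -> FULL (clear)
  row 1: 3 empty cells -> not full
  row 2: 0 empty cells -> FULL (clear)
  row 3: 4 empty cells -> not full
  row 4: 0 empty cells -> FULL (clear)
  row 5: 0 empty cells -> FULL (clear)
  row 6: 1 empty cell -> not full
  row 7: 5 empty cells -> not full
  row 8: 6 empty cells -> not full
  row 9: 7 empty cells -> not full
Total rows cleared: 4

Answer: 4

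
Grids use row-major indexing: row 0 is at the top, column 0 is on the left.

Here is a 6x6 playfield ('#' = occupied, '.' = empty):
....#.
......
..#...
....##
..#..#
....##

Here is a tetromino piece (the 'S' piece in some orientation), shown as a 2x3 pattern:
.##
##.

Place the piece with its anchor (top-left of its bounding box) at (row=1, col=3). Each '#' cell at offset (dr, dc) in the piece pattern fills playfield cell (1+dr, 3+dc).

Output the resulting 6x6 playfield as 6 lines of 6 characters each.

Answer: ....#.
....##
..###.
....##
..#..#
....##

Derivation:
Fill (1+0,3+1) = (1,4)
Fill (1+0,3+2) = (1,5)
Fill (1+1,3+0) = (2,3)
Fill (1+1,3+1) = (2,4)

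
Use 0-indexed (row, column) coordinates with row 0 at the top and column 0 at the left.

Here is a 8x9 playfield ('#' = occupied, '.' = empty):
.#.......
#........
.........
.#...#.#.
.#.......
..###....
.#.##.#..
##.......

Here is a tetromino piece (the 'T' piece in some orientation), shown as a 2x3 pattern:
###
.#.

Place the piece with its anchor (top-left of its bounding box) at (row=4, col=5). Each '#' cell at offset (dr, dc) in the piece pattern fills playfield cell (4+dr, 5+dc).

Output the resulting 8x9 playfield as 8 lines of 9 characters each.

Fill (4+0,5+0) = (4,5)
Fill (4+0,5+1) = (4,6)
Fill (4+0,5+2) = (4,7)
Fill (4+1,5+1) = (5,6)

Answer: .#.......
#........
.........
.#...#.#.
.#...###.
..###.#..
.#.##.#..
##.......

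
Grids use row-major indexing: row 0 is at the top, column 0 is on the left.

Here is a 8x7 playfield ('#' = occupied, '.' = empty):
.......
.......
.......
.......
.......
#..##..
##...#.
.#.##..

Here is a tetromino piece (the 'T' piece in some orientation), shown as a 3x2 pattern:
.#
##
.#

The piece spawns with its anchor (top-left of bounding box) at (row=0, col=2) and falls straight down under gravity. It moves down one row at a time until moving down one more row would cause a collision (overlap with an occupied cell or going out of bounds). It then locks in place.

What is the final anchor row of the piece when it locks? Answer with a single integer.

Spawn at (row=0, col=2). Try each row:
  row 0: fits
  row 1: fits
  row 2: fits
  row 3: blocked -> lock at row 2

Answer: 2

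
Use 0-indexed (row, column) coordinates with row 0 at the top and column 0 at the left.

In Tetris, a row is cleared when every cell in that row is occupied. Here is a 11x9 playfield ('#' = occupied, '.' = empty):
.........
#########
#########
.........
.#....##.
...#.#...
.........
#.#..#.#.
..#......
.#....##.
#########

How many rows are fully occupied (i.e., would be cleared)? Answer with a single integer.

Answer: 3

Derivation:
Check each row:
  row 0: 9 empty cells -> not full
  row 1: 0 empty cells -> FULL (clear)
  row 2: 0 empty cells -> FULL (clear)
  row 3: 9 empty cells -> not full
  row 4: 6 empty cells -> not full
  row 5: 7 empty cells -> not full
  row 6: 9 empty cells -> not full
  row 7: 5 empty cells -> not full
  row 8: 8 empty cells -> not full
  row 9: 6 empty cells -> not full
  row 10: 0 empty cells -> FULL (clear)
Total rows cleared: 3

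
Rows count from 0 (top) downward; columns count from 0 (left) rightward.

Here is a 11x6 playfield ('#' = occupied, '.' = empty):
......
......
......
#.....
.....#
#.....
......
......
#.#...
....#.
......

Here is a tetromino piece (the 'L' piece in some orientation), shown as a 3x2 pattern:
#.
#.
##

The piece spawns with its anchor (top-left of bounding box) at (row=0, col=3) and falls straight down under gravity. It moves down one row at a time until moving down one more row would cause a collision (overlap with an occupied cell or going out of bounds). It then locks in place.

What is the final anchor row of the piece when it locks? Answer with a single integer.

Spawn at (row=0, col=3). Try each row:
  row 0: fits
  row 1: fits
  row 2: fits
  row 3: fits
  row 4: fits
  row 5: fits
  row 6: fits
  row 7: blocked -> lock at row 6

Answer: 6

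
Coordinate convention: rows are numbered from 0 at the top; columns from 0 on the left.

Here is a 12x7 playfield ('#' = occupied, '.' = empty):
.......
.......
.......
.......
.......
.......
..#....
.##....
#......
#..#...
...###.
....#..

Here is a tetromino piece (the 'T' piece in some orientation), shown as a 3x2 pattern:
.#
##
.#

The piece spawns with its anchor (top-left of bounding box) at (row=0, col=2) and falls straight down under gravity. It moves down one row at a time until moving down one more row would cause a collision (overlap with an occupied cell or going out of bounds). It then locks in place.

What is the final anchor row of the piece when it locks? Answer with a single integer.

Spawn at (row=0, col=2). Try each row:
  row 0: fits
  row 1: fits
  row 2: fits
  row 3: fits
  row 4: fits
  row 5: blocked -> lock at row 4

Answer: 4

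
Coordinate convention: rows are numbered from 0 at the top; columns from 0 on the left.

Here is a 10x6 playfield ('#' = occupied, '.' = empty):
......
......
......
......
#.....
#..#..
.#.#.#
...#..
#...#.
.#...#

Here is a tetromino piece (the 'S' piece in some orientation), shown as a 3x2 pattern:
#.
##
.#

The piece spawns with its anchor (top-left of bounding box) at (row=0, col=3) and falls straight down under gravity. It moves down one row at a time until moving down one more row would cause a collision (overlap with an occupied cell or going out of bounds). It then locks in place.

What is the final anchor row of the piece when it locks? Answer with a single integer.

Spawn at (row=0, col=3). Try each row:
  row 0: fits
  row 1: fits
  row 2: fits
  row 3: fits
  row 4: blocked -> lock at row 3

Answer: 3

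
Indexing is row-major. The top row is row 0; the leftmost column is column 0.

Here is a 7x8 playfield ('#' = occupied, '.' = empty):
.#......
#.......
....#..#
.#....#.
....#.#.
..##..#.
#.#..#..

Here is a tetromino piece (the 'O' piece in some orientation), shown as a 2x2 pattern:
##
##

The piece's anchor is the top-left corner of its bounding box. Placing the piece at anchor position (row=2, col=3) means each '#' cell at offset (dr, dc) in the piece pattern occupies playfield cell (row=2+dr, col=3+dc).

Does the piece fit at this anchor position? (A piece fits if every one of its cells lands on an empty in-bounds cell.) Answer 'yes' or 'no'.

Answer: no

Derivation:
Check each piece cell at anchor (2, 3):
  offset (0,0) -> (2,3): empty -> OK
  offset (0,1) -> (2,4): occupied ('#') -> FAIL
  offset (1,0) -> (3,3): empty -> OK
  offset (1,1) -> (3,4): empty -> OK
All cells valid: no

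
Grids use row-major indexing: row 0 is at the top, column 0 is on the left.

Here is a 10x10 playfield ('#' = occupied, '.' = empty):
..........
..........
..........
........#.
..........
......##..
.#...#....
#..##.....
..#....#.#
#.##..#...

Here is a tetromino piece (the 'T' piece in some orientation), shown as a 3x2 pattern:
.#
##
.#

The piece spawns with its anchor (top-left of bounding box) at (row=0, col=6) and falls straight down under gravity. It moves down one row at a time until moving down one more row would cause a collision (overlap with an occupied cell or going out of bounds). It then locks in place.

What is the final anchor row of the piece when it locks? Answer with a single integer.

Spawn at (row=0, col=6). Try each row:
  row 0: fits
  row 1: fits
  row 2: fits
  row 3: blocked -> lock at row 2

Answer: 2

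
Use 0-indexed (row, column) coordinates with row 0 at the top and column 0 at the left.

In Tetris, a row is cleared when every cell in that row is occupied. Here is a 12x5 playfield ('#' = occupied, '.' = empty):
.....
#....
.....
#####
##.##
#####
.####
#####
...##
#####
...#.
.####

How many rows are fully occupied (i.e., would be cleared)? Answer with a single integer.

Answer: 4

Derivation:
Check each row:
  row 0: 5 empty cells -> not full
  row 1: 4 empty cells -> not full
  row 2: 5 empty cells -> not full
  row 3: 0 empty cells -> FULL (clear)
  row 4: 1 empty cell -> not full
  row 5: 0 empty cells -> FULL (clear)
  row 6: 1 empty cell -> not full
  row 7: 0 empty cells -> FULL (clear)
  row 8: 3 empty cells -> not full
  row 9: 0 empty cells -> FULL (clear)
  row 10: 4 empty cells -> not full
  row 11: 1 empty cell -> not full
Total rows cleared: 4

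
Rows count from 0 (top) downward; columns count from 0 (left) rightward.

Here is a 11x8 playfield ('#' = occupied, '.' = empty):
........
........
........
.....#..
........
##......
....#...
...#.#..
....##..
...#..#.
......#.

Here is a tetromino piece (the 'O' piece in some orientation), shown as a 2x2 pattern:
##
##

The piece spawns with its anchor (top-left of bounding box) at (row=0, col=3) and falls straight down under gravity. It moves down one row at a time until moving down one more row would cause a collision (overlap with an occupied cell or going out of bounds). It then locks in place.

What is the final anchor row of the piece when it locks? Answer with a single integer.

Spawn at (row=0, col=3). Try each row:
  row 0: fits
  row 1: fits
  row 2: fits
  row 3: fits
  row 4: fits
  row 5: blocked -> lock at row 4

Answer: 4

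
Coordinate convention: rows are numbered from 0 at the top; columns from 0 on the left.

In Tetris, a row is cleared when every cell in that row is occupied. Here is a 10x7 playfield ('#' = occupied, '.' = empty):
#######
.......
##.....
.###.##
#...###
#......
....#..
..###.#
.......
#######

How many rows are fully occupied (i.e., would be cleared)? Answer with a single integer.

Check each row:
  row 0: 0 empty cells -> FULL (clear)
  row 1: 7 empty cells -> not full
  row 2: 5 empty cells -> not full
  row 3: 2 empty cells -> not full
  row 4: 3 empty cells -> not full
  row 5: 6 empty cells -> not full
  row 6: 6 empty cells -> not full
  row 7: 3 empty cells -> not full
  row 8: 7 empty cells -> not full
  row 9: 0 empty cells -> FULL (clear)
Total rows cleared: 2

Answer: 2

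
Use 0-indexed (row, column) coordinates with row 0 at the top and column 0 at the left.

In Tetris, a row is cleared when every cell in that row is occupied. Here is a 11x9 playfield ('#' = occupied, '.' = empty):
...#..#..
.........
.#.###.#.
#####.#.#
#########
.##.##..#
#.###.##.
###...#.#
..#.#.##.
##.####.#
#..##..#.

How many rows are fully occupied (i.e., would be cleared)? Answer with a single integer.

Answer: 1

Derivation:
Check each row:
  row 0: 7 empty cells -> not full
  row 1: 9 empty cells -> not full
  row 2: 4 empty cells -> not full
  row 3: 2 empty cells -> not full
  row 4: 0 empty cells -> FULL (clear)
  row 5: 4 empty cells -> not full
  row 6: 3 empty cells -> not full
  row 7: 4 empty cells -> not full
  row 8: 5 empty cells -> not full
  row 9: 2 empty cells -> not full
  row 10: 5 empty cells -> not full
Total rows cleared: 1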